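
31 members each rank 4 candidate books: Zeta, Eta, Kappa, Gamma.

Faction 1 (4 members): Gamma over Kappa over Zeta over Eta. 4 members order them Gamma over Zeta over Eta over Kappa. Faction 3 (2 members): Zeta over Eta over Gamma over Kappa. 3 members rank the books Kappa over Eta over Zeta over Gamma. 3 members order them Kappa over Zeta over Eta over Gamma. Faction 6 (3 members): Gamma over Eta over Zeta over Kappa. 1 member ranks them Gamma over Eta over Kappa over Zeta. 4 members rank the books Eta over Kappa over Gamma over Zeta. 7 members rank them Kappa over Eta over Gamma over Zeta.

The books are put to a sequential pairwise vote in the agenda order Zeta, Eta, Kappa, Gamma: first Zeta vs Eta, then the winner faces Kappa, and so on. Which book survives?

Round 1: Zeta vs Eta — 13–18, Eta advances.
Round 2: Eta vs Kappa — 14–17, Kappa advances.
Round 3: Kappa vs Gamma — 17–14, Kappa advances.
The agenda winner is Kappa.

Kappa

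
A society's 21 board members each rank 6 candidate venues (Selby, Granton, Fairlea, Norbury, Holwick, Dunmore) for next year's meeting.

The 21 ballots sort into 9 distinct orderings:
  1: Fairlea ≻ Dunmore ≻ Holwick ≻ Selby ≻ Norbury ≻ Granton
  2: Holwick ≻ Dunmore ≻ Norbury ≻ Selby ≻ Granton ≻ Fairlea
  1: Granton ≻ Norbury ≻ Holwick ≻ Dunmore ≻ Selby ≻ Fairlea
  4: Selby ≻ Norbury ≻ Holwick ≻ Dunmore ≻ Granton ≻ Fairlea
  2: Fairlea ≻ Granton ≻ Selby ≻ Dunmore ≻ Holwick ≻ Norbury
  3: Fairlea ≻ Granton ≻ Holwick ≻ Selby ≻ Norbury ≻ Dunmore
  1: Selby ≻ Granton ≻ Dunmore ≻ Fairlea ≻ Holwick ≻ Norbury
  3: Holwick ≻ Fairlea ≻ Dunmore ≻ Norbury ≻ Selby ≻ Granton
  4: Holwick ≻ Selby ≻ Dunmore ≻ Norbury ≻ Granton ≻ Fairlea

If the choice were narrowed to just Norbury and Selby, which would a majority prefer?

Selby

Ballots ranking Norbury above Selby: 2 + 1 + 3 = 6.
Ballots ranking Selby above Norbury: 21 − 6 = 15.
Selby wins the head-to-head 15–6.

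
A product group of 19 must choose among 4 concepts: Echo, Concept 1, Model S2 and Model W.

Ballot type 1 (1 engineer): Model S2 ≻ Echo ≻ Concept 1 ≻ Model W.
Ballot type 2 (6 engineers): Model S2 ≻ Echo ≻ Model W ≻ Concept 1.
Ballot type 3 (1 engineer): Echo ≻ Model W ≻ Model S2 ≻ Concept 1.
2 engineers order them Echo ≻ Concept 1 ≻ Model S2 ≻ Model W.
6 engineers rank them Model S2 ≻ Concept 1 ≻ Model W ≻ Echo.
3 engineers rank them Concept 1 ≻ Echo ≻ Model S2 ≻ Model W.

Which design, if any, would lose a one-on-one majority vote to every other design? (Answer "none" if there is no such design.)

Model W

Pairwise majorities:
Echo–Concept 1: Echo 10–9.
Echo vs Model S2: 1+2+3 = 6 for Echo, 13 for Model S2 — Model S2 by 13–6.
Echo vs Model W: Echo, 13–6.
Concept 1 vs Model S2: Model S2 wins 14–5.
Concept 1 vs Model W: Concept 1, 12–7.
Model S2 vs Model W: Model S2, 18–1.
Model W is beaten in every head-to-head and is the Condorcet loser.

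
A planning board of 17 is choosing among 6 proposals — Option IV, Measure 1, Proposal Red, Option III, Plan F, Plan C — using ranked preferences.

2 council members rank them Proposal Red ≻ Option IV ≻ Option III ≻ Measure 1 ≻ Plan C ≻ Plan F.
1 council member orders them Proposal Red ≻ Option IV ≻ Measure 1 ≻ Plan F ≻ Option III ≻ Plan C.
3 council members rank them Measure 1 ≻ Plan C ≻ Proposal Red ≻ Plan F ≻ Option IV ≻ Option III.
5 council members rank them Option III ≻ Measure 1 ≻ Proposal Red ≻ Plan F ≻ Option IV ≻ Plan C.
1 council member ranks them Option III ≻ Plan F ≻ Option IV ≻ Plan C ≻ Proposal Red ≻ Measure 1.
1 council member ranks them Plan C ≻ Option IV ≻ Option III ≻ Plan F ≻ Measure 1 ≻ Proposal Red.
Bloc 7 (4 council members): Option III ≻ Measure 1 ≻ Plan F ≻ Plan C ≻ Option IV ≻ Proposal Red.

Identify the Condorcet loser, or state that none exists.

none

Head-to-head results (17 council members):
Option IV vs Measure 1: Option IV is ranked higher on 2+1+1+1 = 5 ballots, Measure 1 on 12. Measure 1 wins 12–5.
Option IV vs Proposal Red: Option IV is ranked higher on 1+1+4 = 6 ballots, Proposal Red on 11. Proposal Red wins 11–6.
Option IV vs Option III: 7 to 10, Option III.
Option IV–Plan F: Plan F 13–4.
Option IV vs Plan C: 2+1+5+1 = 9 for Option IV, 8 for Plan C — Option IV by 9–8.
Measure 1 vs Proposal Red: 13 to 4, Measure 1.
Measure 1 vs Option III: 1+3 = 4 for Measure 1, 13 for Option III — Option III by 13–4.
Measure 1–Plan F: Measure 1 15–2.
Measure 1 vs Plan C: Measure 1 wins 15–2.
Proposal Red vs Option III: 2+1+3 = 6 for Proposal Red, 11 for Option III — Option III by 11–6.
Proposal Red vs Plan F: 2+1+3+5 = 11 for Proposal Red, 6 for Plan F — Proposal Red by 11–6.
Proposal Red vs Plan C: Plan C, 9–8.
Option III–Plan F: Option III 13–4.
Option III vs Plan C: 13 to 4, Option III.
Plan F vs Plan C: Plan F wins 11–6.
Each option has at least one pairwise win (Option IV beats Plan C; Measure 1 beats Option IV; Proposal Red beats Option IV; Option III beats Option IV; Plan F beats Option IV; Plan C beats Proposal Red) — no Condorcet loser.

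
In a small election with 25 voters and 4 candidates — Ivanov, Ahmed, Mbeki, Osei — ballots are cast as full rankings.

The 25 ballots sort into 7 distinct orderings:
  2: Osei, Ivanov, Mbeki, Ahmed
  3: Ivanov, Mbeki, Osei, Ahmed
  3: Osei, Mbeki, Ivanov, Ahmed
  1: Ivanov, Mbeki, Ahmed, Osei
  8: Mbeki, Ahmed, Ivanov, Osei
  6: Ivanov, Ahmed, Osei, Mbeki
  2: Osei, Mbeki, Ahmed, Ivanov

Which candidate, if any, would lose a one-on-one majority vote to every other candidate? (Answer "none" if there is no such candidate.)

none

Head-to-head results (25 voters):
Ivanov–Ahmed: Ivanov 15–10.
Ivanov–Mbeki: Mbeki 13–12.
Ivanov–Osei: Ivanov 18–7.
Ahmed vs Mbeki: Mbeki, 19–6.
Ahmed vs Osei: Ahmed wins 15–10.
Mbeki vs Osei: Osei, 13–12.
Each candidate has at least one pairwise win (Ivanov beats Ahmed; Ahmed beats Osei; Mbeki beats Ivanov; Osei beats Mbeki) — no Condorcet loser.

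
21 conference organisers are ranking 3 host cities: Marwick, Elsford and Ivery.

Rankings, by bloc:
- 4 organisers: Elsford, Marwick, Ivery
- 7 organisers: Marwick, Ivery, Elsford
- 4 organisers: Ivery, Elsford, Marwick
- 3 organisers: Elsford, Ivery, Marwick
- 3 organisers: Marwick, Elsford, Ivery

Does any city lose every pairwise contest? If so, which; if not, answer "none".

Pairwise majorities:
Marwick vs Elsford: 10 to 11, Elsford.
Marwick vs Ivery: 14 to 7, Marwick.
Elsford vs Ivery: 4+3+3 = 10 for Elsford, 11 for Ivery — Ivery by 11–10.
Each city has at least one pairwise win (Marwick beats Ivery; Elsford beats Marwick; Ivery beats Elsford) — no Condorcet loser.

none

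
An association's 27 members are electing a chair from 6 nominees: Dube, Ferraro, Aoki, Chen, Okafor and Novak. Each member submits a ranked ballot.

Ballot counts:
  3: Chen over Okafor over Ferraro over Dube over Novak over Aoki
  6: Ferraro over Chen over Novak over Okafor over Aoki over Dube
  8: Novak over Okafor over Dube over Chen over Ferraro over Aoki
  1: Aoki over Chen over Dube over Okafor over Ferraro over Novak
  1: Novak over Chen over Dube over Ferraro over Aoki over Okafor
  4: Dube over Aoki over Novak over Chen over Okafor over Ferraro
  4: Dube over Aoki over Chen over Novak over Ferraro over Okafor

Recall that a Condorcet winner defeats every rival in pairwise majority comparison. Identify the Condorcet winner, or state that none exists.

none

Check each pair by majority over 27 ballots:
Dube vs Ferraro: Dube, 18–9.
Dube–Aoki: Dube 20–7.
Dube vs Chen: Dube, 16–11.
Dube vs Okafor: Okafor, 17–10.
Dube vs Novak: Novak wins 15–12.
Ferraro vs Aoki: Ferraro wins 18–9.
Ferraro vs Chen: Chen, 21–6.
Ferraro–Okafor: Okafor 16–11.
Ferraro vs Novak: Novak wins 17–10.
Aoki vs Chen: Chen wins 18–9.
Aoki vs Okafor: Okafor wins 17–10.
Aoki–Novak: Novak 18–9.
Chen vs Okafor: Chen wins 19–8.
Chen vs Novak: Chen wins 14–13.
Okafor–Novak: Novak 23–4.
No candidate is unbeaten: Dube loses to Okafor; Ferraro loses to Dube; Aoki loses to Dube; Chen loses to Dube; Okafor loses to Chen; Novak loses to Chen. In particular Dube → Chen → Okafor → Dube is a majority cycle — no Condorcet winner exists.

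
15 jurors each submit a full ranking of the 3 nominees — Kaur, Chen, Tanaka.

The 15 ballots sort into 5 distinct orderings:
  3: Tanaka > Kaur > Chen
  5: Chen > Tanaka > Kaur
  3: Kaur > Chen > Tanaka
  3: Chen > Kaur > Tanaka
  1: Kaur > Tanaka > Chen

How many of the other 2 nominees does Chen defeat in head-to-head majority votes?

Chen against each rival (15 jurors):
Chen vs Kaur: Chen wins 8–7.
Chen vs Tanaka: Chen is ranked higher on 5+3+3 = 11 ballots, Tanaka on 4. Chen wins 11–4.
Chen beats Kaur, Tanaka — 2 pairwise wins.

2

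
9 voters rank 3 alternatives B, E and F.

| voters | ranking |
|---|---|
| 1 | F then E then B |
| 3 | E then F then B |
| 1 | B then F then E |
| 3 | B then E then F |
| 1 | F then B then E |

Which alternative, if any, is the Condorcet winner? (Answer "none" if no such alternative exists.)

none

Pairwise majorities:
B vs E: B wins 5–4.
B vs F: 1+3 = 4 for B, 5 for F — F by 5–4.
E–F: E 6–3.
Each alternative drops at least one matchup (B loses to F; E loses to B; F loses to E); the cycle B → E → F → B rules out a Condorcet winner.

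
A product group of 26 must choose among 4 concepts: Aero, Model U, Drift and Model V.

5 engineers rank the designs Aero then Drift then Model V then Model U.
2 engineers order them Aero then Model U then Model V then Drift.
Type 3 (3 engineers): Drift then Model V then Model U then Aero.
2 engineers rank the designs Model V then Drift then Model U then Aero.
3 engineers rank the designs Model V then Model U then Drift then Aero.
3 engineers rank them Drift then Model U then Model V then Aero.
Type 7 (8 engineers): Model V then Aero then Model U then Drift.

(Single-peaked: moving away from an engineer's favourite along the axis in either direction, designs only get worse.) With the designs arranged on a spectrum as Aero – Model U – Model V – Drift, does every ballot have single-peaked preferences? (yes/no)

Axis positions: Aero=1, Model U=2, Model V=3, Drift=4.
Type 1: ranking walks positions 1-4-3-2; Drift is ranked above Model U even though Model U lies between Drift and the peak Aero on the axis — preferences dip and rise again. Not single-peaked.
Type 2 (peak Aero at position 1): ranking walks positions 1-2-3-4, expanding outward from the peak — single-peaked.
Type 3 (peak Drift at position 4): ranking walks positions 4-3-2-1, expanding outward from the peak — single-peaked.
Type 4 (peak Model V at position 3): ranking walks positions 3-4-2-1, expanding outward from the peak — single-peaked.
Type 5 (peak Model V at position 3): ranking walks positions 3-2-4-1, expanding outward from the peak — single-peaked.
Type 6: ranking walks positions 4-2-3-1; Model U is ranked above Model V even though Model V lies between Model U and the peak Drift on the axis — preferences dip and rise again. Not single-peaked.
Type 7: ranking walks positions 3-1-2-4; Aero is ranked above Model U even though Model U lies between Aero and the peak Model V on the axis — preferences dip and rise again. Not single-peaked.
Type 1 violates single-peakedness, so the profile is not single-peaked on this axis.

no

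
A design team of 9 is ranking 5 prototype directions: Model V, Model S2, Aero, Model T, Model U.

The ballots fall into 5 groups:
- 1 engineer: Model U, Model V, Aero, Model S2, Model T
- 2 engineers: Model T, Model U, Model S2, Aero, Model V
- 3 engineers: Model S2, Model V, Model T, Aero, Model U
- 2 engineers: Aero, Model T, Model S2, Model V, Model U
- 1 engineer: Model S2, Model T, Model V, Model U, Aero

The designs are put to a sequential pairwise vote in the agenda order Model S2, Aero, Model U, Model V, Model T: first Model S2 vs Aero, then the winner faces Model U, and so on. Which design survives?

Round 1: Model S2 vs Aero — 6–3, Model S2 advances.
Round 2: Model S2 vs Model U — 6–3, Model S2 advances.
Round 3: Model S2 vs Model V — 8–1, Model S2 advances.
Round 4: Model S2 vs Model T — 5–4, Model S2 advances.
Model S2 survives the agenda.

Model S2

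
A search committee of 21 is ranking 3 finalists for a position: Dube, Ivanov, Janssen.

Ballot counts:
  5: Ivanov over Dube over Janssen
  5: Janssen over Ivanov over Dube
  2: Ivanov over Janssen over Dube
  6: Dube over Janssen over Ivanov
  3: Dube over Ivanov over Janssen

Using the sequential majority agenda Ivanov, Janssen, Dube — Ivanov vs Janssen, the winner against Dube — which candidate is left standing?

Dube

Round 1: Ivanov vs Janssen — 10–11, Janssen advances.
Round 2: Janssen vs Dube — 7–14, Dube advances.
Dube survives the agenda.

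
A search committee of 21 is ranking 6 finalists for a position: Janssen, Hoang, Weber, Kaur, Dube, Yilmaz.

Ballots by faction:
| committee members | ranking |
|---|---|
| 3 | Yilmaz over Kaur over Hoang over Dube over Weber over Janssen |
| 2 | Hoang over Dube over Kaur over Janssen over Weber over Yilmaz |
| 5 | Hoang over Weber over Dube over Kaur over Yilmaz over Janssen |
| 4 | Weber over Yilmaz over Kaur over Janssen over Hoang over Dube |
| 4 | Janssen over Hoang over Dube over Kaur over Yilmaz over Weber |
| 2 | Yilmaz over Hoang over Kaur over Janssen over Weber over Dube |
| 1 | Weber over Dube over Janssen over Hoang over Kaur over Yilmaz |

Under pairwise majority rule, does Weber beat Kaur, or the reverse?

Kaur

Ballots ranking Weber above Kaur: 5 + 4 + 1 = 10.
Ballots ranking Kaur above Weber: 21 − 10 = 11.
Kaur wins the head-to-head 11–10.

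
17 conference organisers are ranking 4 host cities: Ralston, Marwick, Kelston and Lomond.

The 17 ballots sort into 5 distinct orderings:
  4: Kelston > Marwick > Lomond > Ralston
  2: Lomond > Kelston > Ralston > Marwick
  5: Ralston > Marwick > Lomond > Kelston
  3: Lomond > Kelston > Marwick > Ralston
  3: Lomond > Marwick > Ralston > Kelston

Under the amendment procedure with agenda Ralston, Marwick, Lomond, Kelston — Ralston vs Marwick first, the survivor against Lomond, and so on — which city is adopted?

Round 1: Ralston vs Marwick — 7–10, Marwick advances.
Round 2: Marwick vs Lomond — 9–8, Marwick advances.
Round 3: Marwick vs Kelston — 8–9, Kelston advances.
The agenda winner is Kelston.

Kelston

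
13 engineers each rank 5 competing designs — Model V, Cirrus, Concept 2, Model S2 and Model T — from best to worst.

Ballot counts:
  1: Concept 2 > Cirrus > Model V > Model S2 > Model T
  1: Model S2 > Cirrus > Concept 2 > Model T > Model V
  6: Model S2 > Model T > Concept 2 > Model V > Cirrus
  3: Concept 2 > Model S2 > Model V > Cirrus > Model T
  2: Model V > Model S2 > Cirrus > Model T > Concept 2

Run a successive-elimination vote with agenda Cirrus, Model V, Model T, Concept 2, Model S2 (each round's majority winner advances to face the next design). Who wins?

Round 1: Cirrus vs Model V — 2–11, Model V advances.
Round 2: Model V vs Model T — 6–7, Model T advances.
Round 3: Model T vs Concept 2 — 8–5, Model T advances.
Round 4: Model T vs Model S2 — 0–13, Model S2 advances.
Model S2 survives the agenda.

Model S2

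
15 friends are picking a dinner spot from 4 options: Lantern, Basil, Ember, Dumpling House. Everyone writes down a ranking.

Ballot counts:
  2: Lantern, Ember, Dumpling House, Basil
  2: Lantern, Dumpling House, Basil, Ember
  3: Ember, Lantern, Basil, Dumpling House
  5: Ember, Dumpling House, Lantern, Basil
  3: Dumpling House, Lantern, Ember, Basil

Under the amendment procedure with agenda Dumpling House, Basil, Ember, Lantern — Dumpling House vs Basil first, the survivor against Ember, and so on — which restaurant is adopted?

Ember

Round 1: Dumpling House vs Basil — 12–3, Dumpling House advances.
Round 2: Dumpling House vs Ember — 5–10, Ember advances.
Round 3: Ember vs Lantern — 8–7, Ember advances.
Ember survives the agenda.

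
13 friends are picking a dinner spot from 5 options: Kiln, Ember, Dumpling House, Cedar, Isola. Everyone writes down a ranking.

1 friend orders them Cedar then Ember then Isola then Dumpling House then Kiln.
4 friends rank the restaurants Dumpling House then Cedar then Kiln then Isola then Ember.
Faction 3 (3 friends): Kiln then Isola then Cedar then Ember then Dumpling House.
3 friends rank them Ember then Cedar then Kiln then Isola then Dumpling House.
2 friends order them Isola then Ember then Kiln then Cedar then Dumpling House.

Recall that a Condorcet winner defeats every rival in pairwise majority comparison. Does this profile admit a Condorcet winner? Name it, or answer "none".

Cedar

Pairwise majorities:
Kiln vs Ember: Kiln, 7–6.
Kiln–Dumpling House: Kiln 8–5.
Kiln–Cedar: Cedar 8–5.
Kiln vs Isola: Kiln wins 10–3.
Ember vs Dumpling House: Ember wins 9–4.
Ember vs Cedar: Cedar, 8–5.
Ember–Isola: Isola 9–4.
Dumpling House vs Cedar: Cedar wins 9–4.
Dumpling House–Isola: Isola 9–4.
Cedar vs Isola: Cedar wins 8–5.
Cedar wins every pairwise contest, so Cedar is the Condorcet winner.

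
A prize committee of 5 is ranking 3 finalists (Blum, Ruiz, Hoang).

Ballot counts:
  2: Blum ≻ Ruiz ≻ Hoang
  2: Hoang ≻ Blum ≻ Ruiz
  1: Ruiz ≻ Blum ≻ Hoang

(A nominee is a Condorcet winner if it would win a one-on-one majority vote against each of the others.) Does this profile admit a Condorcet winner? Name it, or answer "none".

Blum

Pairwise majorities:
Blum vs Ruiz: Blum wins 4–1.
Blum vs Hoang: Blum, 3–2.
Ruiz vs Hoang: Ruiz preferred on 2+1 = 3 ballots; Ruiz wins 3–2.
Only Blum has no losses; Blum is the Condorcet winner.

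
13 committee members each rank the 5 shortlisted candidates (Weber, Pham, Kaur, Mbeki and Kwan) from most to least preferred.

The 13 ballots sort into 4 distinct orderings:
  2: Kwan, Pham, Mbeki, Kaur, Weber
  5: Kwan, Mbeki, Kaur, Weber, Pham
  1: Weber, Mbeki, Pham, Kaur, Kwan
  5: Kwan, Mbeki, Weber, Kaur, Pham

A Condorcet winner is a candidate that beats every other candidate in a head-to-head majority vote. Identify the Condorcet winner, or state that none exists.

Kwan

Head-to-head results (13 committee members):
Weber vs Pham: Weber wins 11–2.
Weber vs Kaur: Kaur, 7–6.
Weber vs Mbeki: Mbeki, 12–1.
Weber vs Kwan: Kwan, 12–1.
Pham–Kaur: Kaur 10–3.
Pham–Mbeki: Mbeki 11–2.
Pham vs Kwan: Kwan wins 12–1.
Kaur vs Mbeki: Mbeki, 13–0.
Kaur–Kwan: Kwan 12–1.
Mbeki–Kwan: Kwan 12–1.
Kwan wins every pairwise contest, so Kwan is the Condorcet winner.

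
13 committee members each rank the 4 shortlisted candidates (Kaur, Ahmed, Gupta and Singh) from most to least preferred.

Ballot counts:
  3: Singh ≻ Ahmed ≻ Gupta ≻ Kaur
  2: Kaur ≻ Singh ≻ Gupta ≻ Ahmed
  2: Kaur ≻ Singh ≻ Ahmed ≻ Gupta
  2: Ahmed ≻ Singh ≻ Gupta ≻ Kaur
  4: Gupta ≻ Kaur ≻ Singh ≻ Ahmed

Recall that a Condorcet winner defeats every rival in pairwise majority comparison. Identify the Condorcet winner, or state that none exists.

Check each pair by majority over 13 ballots:
Kaur vs Ahmed: Kaur, 8–5.
Kaur vs Gupta: Gupta, 9–4.
Kaur vs Singh: Kaur, 8–5.
Ahmed vs Gupta: 3+2+2 = 7 for Ahmed, 6 for Gupta — Ahmed by 7–6.
Ahmed vs Singh: Singh wins 11–2.
Gupta vs Singh: Gupta is ranked higher on 4 ballots, Singh on 9. Singh wins 9–4.
Every candidate loses at least once (Kaur loses to Gupta; Ahmed loses to Kaur; Gupta loses to Ahmed; Singh loses to Kaur). The majority relation contains the cycle Kaur → Ahmed → Gupta → Kaur, so there is no Condorcet winner.

none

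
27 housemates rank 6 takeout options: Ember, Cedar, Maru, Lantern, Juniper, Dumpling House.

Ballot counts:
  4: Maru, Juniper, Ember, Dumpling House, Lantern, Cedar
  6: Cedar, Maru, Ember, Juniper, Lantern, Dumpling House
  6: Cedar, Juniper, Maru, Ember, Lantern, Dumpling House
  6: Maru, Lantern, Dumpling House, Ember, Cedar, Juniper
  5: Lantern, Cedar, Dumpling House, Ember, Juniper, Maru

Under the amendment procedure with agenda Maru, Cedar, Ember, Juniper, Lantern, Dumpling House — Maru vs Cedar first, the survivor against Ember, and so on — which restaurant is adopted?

Round 1: Maru vs Cedar — 10–17, Cedar advances.
Round 2: Cedar vs Ember — 17–10, Cedar advances.
Round 3: Cedar vs Juniper — 23–4, Cedar advances.
Round 4: Cedar vs Lantern — 12–15, Lantern advances.
Round 5: Lantern vs Dumpling House — 23–4, Lantern advances.
Lantern survives the agenda.

Lantern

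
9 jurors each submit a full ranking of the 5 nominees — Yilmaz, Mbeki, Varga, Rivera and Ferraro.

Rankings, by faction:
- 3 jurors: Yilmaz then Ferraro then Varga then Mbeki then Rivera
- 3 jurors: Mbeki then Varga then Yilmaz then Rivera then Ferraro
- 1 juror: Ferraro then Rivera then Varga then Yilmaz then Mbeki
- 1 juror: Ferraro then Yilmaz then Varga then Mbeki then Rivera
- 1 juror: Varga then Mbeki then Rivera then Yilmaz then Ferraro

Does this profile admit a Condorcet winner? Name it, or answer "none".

none

Pairwise majorities:
Yilmaz vs Mbeki: Yilmaz is ranked higher on 3+1+1 = 5 ballots, Mbeki on 4. Yilmaz wins 5–4.
Yilmaz vs Varga: Yilmaz is ranked higher on 3+1 = 4 ballots, Varga on 5. Varga wins 5–4.
Yilmaz vs Rivera: Yilmaz preferred on 3+3+1 = 7 ballots; Yilmaz wins 7–2.
Yilmaz vs Ferraro: 7 to 2, Yilmaz.
Mbeki vs Varga: 3 to 6, Varga.
Mbeki vs Rivera: 3+3+1+1 = 8 for Mbeki, 1 for Rivera — Mbeki by 8–1.
Mbeki vs Ferraro: 3+1 = 4 for Mbeki, 5 for Ferraro — Ferraro by 5–4.
Varga vs Rivera: 8 to 1, Varga.
Varga vs Ferraro: Varga preferred on 3+1 = 4 ballots; Ferraro wins 5–4.
Rivera vs Ferraro: 4 to 5, Ferraro.
Each nominee drops at least one matchup (Yilmaz loses to Varga; Mbeki loses to Yilmaz; Varga loses to Ferraro; Rivera loses to Yilmaz; Ferraro loses to Yilmaz); the cycle Yilmaz → Ferraro → Varga → Yilmaz rules out a Condorcet winner.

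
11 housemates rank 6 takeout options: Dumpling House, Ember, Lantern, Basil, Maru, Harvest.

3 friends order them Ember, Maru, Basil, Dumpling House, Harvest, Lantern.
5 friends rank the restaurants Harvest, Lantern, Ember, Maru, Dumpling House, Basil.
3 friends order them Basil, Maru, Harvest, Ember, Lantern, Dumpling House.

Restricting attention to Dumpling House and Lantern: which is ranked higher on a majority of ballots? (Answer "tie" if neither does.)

Lantern

Ballots ranking Dumpling House above Lantern: 3.
Ballots ranking Lantern above Dumpling House: 11 − 3 = 8.
Lantern wins the head-to-head 8–3.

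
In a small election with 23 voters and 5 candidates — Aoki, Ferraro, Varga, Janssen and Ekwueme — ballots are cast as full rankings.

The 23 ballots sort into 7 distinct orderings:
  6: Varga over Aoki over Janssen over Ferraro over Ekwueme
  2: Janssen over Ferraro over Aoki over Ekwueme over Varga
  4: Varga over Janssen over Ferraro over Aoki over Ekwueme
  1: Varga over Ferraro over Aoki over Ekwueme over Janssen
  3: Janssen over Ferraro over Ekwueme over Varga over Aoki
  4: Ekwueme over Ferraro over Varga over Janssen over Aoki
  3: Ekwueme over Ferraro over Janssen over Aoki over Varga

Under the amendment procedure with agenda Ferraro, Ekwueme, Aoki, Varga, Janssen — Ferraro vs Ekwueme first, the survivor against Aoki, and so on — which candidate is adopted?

Round 1: Ferraro vs Ekwueme — 16–7, Ferraro advances.
Round 2: Ferraro vs Aoki — 17–6, Ferraro advances.
Round 3: Ferraro vs Varga — 12–11, Ferraro advances.
Round 4: Ferraro vs Janssen — 8–15, Janssen advances.
Janssen survives the agenda.

Janssen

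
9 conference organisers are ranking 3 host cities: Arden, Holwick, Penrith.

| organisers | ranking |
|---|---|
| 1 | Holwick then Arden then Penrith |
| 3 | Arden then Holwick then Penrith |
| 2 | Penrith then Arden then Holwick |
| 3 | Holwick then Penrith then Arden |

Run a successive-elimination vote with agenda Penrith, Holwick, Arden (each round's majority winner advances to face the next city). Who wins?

Round 1: Penrith vs Holwick — 2–7, Holwick advances.
Round 2: Holwick vs Arden — 4–5, Arden advances.
The agenda winner is Arden.

Arden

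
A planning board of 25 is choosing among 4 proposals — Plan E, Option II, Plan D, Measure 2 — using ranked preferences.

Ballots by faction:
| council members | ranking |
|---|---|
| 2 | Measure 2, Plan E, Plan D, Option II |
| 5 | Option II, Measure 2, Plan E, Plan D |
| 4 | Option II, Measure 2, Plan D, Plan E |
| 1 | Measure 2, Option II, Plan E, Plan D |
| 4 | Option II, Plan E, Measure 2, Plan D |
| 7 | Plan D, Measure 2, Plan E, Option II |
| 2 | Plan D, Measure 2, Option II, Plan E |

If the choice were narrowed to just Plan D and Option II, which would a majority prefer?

Ballots ranking Plan D above Option II: 2 + 7 + 2 = 11.
Ballots ranking Option II above Plan D: 25 − 11 = 14.
Option II wins the head-to-head 14–11.

Option II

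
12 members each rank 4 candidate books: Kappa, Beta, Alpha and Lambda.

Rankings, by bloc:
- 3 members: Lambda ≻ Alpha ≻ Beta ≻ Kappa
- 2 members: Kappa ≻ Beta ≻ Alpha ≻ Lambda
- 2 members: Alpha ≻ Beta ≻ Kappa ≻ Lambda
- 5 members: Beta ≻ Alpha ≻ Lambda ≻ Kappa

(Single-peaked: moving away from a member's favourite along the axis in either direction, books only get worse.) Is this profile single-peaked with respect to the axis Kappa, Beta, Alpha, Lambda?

Axis positions: Kappa=1, Beta=2, Alpha=3, Lambda=4.
Bloc 1 (peak Lambda at position 4): ranking walks positions 4-3-2-1, expanding outward from the peak — single-peaked.
Bloc 2 (peak Kappa at position 1): ranking walks positions 1-2-3-4, expanding outward from the peak — single-peaked.
Bloc 3 (peak Alpha at position 3): ranking walks positions 3-2-1-4, expanding outward from the peak — single-peaked.
Bloc 4 (peak Beta at position 2): ranking walks positions 2-3-4-1, expanding outward from the peak — single-peaked.
Every ranking is single-peaked on this axis.

yes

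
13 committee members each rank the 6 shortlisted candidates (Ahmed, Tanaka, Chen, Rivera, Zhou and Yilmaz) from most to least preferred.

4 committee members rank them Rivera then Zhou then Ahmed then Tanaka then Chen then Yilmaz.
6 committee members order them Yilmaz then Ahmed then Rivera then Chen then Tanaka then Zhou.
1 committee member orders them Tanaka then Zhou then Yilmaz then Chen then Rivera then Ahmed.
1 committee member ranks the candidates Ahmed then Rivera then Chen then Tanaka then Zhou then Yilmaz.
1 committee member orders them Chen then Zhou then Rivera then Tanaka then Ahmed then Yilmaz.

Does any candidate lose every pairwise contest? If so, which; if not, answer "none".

Head-to-head results (13 committee members):
Ahmed vs Tanaka: Ahmed is ranked higher on 4+6+1 = 11 ballots, Tanaka on 2. Ahmed wins 11–2.
Ahmed vs Chen: Ahmed wins 11–2.
Ahmed vs Rivera: Ahmed, 7–6.
Ahmed vs Zhou: Ahmed preferred on 6+1 = 7 ballots; Ahmed wins 7–6.
Ahmed vs Yilmaz: 6 to 7, Yilmaz.
Tanaka vs Chen: Chen, 8–5.
Tanaka–Rivera: Rivera 12–1.
Tanaka vs Zhou: Tanaka, 8–5.
Tanaka vs Yilmaz: Tanaka wins 7–6.
Chen vs Rivera: Rivera wins 11–2.
Chen vs Zhou: 6+1+1 = 8 for Chen, 5 for Zhou — Chen by 8–5.
Chen vs Yilmaz: Yilmaz wins 7–6.
Rivera vs Zhou: Rivera is ranked higher on 4+6+1 = 11 ballots, Zhou on 2. Rivera wins 11–2.
Rivera–Yilmaz: Yilmaz 7–6.
Zhou vs Yilmaz: 4+1+1+1 = 7 for Zhou, 6 for Yilmaz — Zhou by 7–6.
Each candidate has at least one pairwise win (Ahmed beats Tanaka; Tanaka beats Zhou; Chen beats Tanaka; Rivera beats Tanaka; Zhou beats Yilmaz; Yilmaz beats Ahmed) — no Condorcet loser.

none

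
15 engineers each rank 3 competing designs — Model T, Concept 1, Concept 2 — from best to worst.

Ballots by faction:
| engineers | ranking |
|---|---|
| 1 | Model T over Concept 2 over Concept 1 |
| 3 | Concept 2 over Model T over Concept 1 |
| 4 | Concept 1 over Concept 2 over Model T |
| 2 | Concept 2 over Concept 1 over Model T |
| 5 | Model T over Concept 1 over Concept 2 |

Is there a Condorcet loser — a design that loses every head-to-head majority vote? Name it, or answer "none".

Head-to-head results (15 engineers):
Model T–Concept 1: Model T 9–6.
Model T vs Concept 2: Concept 2, 9–6.
Concept 1 vs Concept 2: Concept 1 wins 9–6.
No design is winless: Model T beats Concept 1; Concept 1 beats Concept 2; Concept 2 beats Model T. There is no Condorcet loser.

none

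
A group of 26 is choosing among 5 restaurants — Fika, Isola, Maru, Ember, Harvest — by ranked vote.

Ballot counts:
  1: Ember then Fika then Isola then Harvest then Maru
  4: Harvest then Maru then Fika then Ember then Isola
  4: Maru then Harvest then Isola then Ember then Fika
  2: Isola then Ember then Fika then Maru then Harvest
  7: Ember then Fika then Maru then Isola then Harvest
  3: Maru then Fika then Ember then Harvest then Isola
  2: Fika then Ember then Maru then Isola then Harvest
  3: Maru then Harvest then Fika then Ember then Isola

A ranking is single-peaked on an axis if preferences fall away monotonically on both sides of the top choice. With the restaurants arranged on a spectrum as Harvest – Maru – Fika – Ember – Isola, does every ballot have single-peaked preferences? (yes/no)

no

Axis positions: Harvest=1, Maru=2, Fika=3, Ember=4, Isola=5.
Ballot type 1: ranking walks positions 4-3-5-1-2; Harvest is ranked above Maru even though Maru lies between Harvest and the peak Ember on the axis — preferences dip and rise again. Not single-peaked.
Ballot type 2 (peak Harvest at position 1): ranking walks positions 1-2-3-4-5, expanding outward from the peak — single-peaked.
Ballot type 3: ranking walks positions 2-1-5-4-3; Isola is ranked above Fika even though Fika lies between Isola and the peak Maru on the axis — preferences dip and rise again. Not single-peaked.
Ballot type 4 (peak Isola at position 5): ranking walks positions 5-4-3-2-1, expanding outward from the peak — single-peaked.
Ballot type 5 (peak Ember at position 4): ranking walks positions 4-3-2-5-1, expanding outward from the peak — single-peaked.
Ballot type 6 (peak Maru at position 2): ranking walks positions 2-3-4-1-5, expanding outward from the peak — single-peaked.
Ballot type 7 (peak Fika at position 3): ranking walks positions 3-4-2-5-1, expanding outward from the peak — single-peaked.
Ballot type 8 (peak Maru at position 2): ranking walks positions 2-1-3-4-5, expanding outward from the peak — single-peaked.
Ballot type 1 violates single-peakedness, so the profile is not single-peaked on this axis.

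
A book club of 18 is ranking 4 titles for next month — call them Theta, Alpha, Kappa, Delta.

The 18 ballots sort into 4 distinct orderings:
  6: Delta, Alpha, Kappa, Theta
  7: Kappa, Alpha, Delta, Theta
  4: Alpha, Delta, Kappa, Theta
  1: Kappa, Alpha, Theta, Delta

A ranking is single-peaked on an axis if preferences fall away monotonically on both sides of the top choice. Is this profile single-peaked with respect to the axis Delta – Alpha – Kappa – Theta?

yes

Axis positions: Delta=1, Alpha=2, Kappa=3, Theta=4.
Bloc 1 (peak Delta at position 1): ranking walks positions 1-2-3-4, expanding outward from the peak — single-peaked.
Bloc 2 (peak Kappa at position 3): ranking walks positions 3-2-1-4, expanding outward from the peak — single-peaked.
Bloc 3 (peak Alpha at position 2): ranking walks positions 2-1-3-4, expanding outward from the peak — single-peaked.
Bloc 4 (peak Kappa at position 3): ranking walks positions 3-2-4-1, expanding outward from the peak — single-peaked.
Every ranking is single-peaked on this axis.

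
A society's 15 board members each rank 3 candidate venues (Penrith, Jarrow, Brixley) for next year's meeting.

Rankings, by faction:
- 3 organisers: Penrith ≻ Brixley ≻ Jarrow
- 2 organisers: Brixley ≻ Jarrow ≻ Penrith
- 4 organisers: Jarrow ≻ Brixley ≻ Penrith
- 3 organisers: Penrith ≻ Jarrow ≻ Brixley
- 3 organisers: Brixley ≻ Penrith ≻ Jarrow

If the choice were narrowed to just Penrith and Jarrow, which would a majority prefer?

Penrith

Ballots ranking Penrith above Jarrow: 3 + 3 + 3 = 9.
Ballots ranking Jarrow above Penrith: 15 − 9 = 6.
Penrith wins the head-to-head 9–6.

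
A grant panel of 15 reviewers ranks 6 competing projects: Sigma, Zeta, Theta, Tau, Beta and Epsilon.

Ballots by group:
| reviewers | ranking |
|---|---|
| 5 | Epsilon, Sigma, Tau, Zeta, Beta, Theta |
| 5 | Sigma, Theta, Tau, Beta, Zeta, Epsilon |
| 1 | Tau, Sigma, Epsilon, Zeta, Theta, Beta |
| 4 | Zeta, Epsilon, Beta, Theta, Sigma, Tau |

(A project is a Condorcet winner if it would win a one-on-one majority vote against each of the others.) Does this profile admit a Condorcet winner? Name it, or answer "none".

Head-to-head results (15 reviewers):
Sigma vs Zeta: Sigma, 11–4.
Sigma vs Theta: Sigma, 11–4.
Sigma vs Tau: Sigma wins 14–1.
Sigma vs Beta: 11 to 4, Sigma.
Sigma vs Epsilon: Epsilon, 9–6.
Zeta vs Theta: Zeta wins 10–5.
Zeta vs Tau: Tau, 11–4.
Zeta vs Beta: 5+1+4 = 10 for Zeta, 5 for Beta — Zeta by 10–5.
Zeta vs Epsilon: 9 to 6, Zeta.
Theta vs Tau: 5+4 = 9 for Theta, 6 for Tau — Theta by 9–6.
Theta vs Beta: Beta wins 9–6.
Theta vs Epsilon: Epsilon wins 10–5.
Tau vs Beta: Tau, 11–4.
Tau vs Epsilon: Tau is ranked higher on 5+1 = 6 ballots, Epsilon on 9. Epsilon wins 9–6.
Beta vs Epsilon: Epsilon wins 10–5.
No project is unbeaten: Sigma loses to Epsilon; Zeta loses to Sigma; Theta loses to Sigma; Tau loses to Sigma; Beta loses to Sigma; Epsilon loses to Zeta. In particular Sigma beats Zeta beats Epsilon beats Sigma is a majority cycle — no Condorcet winner exists.

none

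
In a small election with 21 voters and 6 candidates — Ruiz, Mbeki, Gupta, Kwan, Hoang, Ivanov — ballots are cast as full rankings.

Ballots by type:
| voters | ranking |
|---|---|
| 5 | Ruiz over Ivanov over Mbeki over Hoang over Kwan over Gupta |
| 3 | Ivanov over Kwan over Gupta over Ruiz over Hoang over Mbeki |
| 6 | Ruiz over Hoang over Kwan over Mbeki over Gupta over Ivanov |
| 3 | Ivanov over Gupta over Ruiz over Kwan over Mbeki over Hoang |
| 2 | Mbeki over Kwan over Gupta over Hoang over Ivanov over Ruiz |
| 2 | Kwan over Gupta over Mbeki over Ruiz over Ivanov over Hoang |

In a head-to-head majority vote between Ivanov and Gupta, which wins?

Ivanov

Ballots ranking Ivanov above Gupta: 5 + 3 + 3 = 11.
Ballots ranking Gupta above Ivanov: 21 − 11 = 10.
Ivanov wins the head-to-head 11–10.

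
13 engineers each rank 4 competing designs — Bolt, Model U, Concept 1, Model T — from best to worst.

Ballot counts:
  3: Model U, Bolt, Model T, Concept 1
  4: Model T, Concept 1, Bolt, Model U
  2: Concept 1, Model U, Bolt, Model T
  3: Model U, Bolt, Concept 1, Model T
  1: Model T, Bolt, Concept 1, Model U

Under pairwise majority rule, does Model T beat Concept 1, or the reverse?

Model T

Ballots ranking Model T above Concept 1: 3 + 4 + 1 = 8.
Ballots ranking Concept 1 above Model T: 13 − 8 = 5.
Model T wins the head-to-head 8–5.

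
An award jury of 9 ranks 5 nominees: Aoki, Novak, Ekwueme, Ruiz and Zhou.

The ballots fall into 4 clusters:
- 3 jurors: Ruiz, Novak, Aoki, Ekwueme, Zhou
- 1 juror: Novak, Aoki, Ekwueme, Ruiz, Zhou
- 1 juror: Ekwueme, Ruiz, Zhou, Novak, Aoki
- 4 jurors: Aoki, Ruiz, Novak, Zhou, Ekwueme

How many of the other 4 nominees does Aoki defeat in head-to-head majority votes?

Aoki against each rival (9 jurors):
Aoki vs Novak: Novak, 5–4.
Aoki vs Ekwueme: Aoki preferred on 3+1+4 = 8 ballots; Aoki wins 8–1.
Aoki vs Ruiz: 1+4 = 5 for Aoki, 4 for Ruiz — Aoki by 5–4.
Aoki vs Zhou: Aoki wins 8–1.
Aoki beats Ekwueme, Ruiz, Zhou; loses to Novak — 3 pairwise wins.

3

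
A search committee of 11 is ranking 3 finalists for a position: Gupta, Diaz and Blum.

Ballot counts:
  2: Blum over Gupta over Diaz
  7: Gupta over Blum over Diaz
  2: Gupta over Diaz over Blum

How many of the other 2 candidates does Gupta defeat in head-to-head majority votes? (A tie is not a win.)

2

Gupta against each rival (11 committee members):
Gupta vs Diaz: Gupta preferred on 2+7+2 = 11 ballots; Gupta wins 11–0.
Gupta vs Blum: Gupta wins 9–2.
Gupta beats Diaz, Blum — 2 pairwise wins.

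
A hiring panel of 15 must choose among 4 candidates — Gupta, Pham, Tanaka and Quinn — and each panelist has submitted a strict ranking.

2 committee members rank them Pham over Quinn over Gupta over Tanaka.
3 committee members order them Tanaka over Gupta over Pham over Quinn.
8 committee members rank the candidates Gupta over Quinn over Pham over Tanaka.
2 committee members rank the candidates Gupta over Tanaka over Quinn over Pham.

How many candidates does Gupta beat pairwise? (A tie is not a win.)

3

Gupta against each rival (15 committee members):
Gupta vs Pham: Gupta wins 13–2.
Gupta vs Tanaka: Gupta is ranked higher on 2+8+2 = 12 ballots, Tanaka on 3. Gupta wins 12–3.
Gupta–Quinn: Gupta 13–2.
Gupta beats Pham, Tanaka, Quinn — 3 pairwise wins.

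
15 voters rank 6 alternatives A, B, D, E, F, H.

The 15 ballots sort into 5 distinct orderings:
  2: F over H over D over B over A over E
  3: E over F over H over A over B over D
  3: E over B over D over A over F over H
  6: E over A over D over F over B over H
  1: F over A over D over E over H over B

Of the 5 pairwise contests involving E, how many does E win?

E against each rival (15 voters):
E vs A: E wins 12–3.
E vs B: E preferred on 3+3+6+1 = 13 ballots; E wins 13–2.
E vs D: 3+3+6 = 12 for E, 3 for D — E by 12–3.
E vs F: 12 to 3, E.
E vs H: E, 13–2.
E beats A, B, D, F, H — 5 pairwise wins.

5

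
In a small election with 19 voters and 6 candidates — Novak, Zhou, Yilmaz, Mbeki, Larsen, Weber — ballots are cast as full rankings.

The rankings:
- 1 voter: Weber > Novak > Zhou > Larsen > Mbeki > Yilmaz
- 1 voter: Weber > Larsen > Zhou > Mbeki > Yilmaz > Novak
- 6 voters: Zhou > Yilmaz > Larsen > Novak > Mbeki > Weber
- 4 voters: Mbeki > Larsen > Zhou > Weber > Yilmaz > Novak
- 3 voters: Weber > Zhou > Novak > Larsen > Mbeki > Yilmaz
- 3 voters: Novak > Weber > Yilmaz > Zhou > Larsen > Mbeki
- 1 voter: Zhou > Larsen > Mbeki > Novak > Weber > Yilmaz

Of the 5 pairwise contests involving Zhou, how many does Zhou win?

Zhou against each rival (19 voters):
Zhou vs Novak: 1+6+4+3+1 = 15 for Zhou, 4 for Novak — Zhou by 15–4.
Zhou vs Yilmaz: Zhou wins 16–3.
Zhou vs Mbeki: Zhou wins 15–4.
Zhou vs Larsen: Zhou, 14–5.
Zhou–Weber: Zhou 11–8.
Zhou beats Novak, Yilmaz, Mbeki, Larsen, Weber — 5 pairwise wins.

5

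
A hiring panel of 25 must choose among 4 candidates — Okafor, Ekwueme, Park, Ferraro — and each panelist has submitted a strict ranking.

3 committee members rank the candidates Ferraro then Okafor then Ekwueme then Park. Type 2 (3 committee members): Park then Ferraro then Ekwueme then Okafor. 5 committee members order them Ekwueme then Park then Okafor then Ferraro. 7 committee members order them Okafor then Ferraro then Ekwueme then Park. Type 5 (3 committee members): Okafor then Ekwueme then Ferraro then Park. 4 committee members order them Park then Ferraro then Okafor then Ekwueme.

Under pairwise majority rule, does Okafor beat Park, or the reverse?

Okafor

Ballots ranking Okafor above Park: 3 + 7 + 3 = 13.
Ballots ranking Park above Okafor: 25 − 13 = 12.
Okafor wins the head-to-head 13–12.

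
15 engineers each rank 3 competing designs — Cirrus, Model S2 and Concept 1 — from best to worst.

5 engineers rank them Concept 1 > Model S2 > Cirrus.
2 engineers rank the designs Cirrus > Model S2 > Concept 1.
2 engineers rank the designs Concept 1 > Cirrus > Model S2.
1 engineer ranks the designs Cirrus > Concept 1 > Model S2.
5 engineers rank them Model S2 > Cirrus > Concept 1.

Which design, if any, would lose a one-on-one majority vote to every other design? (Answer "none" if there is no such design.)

Pairwise majorities:
Cirrus vs Model S2: Model S2, 10–5.
Cirrus vs Concept 1: Cirrus is ranked higher on 2+1+5 = 8 ballots, Concept 1 on 7. Cirrus wins 8–7.
Model S2–Concept 1: Concept 1 8–7.
Each design has at least one pairwise win (Cirrus beats Concept 1; Model S2 beats Cirrus; Concept 1 beats Model S2) — no Condorcet loser.

none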